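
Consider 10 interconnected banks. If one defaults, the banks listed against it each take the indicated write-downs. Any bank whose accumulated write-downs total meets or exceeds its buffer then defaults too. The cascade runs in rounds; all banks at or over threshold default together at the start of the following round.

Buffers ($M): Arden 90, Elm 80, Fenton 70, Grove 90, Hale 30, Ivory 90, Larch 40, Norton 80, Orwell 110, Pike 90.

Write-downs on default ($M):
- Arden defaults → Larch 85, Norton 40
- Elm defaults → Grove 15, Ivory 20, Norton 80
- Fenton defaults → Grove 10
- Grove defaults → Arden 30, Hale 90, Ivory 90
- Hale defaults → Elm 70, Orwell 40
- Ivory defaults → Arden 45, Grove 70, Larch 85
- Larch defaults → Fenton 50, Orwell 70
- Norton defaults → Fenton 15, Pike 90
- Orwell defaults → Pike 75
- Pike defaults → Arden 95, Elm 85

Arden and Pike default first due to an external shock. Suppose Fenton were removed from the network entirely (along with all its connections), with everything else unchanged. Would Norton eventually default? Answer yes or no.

With Fenton removed:
Round 1 — Arden, Pike default (initial).
  Elm: +85 → 85 ≥ 80
  Larch: +85 → 85 ≥ 40
  Norton: +40 → 40 < 80
Round 2 — Elm, Larch default.
  Grove: +15 → 15 < 90
  Ivory: +20 → 20 < 90
  Norton: +80 → 120 ≥ 80
  Orwell: +70 → 70 < 110
Round 3 — Norton defaults.
No further defaults.

yes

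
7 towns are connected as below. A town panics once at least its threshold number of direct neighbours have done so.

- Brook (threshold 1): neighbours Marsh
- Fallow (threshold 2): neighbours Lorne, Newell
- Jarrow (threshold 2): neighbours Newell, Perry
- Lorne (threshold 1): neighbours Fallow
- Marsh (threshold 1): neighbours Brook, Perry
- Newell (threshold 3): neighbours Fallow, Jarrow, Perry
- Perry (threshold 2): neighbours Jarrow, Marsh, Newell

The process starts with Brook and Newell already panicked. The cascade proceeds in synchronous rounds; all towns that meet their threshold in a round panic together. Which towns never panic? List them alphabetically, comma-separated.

Fallow, Lorne

Round 1 — Brook, Newell panic (initial).
Round 2 — checking thresholds:
  Fallow: 1 of 2 neighbours < 2, below threshold.
  Jarrow: 1 of 2 neighbours < 2, below threshold.
  Marsh: 1 of 2 neighbours ≥ 1, panics.
  Perry: 1 of 3 neighbours < 2, below threshold.
Round 3 — checking thresholds:
  Fallow: 1 of 2 neighbours < 2, below threshold.
  Jarrow: 1 of 2 neighbours < 2, below threshold.
  Perry: 2 of 3 neighbours ≥ 2, panics.
Round 4 — checking thresholds:
  Fallow: 1 of 2 neighbours < 2, below threshold.
  Jarrow: 2 of 2 neighbours ≥ 2, panics.
Round 5 — no new panics; cascade stops.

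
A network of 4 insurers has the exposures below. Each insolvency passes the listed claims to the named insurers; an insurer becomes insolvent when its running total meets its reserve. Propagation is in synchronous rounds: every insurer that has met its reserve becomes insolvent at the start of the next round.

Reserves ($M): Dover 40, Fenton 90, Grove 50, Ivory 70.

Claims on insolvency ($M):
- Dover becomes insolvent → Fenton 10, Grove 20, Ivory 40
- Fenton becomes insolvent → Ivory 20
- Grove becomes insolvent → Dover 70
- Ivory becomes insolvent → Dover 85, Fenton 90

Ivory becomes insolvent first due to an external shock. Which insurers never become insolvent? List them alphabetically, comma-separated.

Grove

Round 1 — Ivory becomes insolvent (initial).
  Dover: +85 → 85 ≥ 40
  Fenton: +90 → 90 ≥ 90
Round 2 — Dover, Fenton become insolvent.
  Grove: +20 → 20 < 50
No further insolvencies.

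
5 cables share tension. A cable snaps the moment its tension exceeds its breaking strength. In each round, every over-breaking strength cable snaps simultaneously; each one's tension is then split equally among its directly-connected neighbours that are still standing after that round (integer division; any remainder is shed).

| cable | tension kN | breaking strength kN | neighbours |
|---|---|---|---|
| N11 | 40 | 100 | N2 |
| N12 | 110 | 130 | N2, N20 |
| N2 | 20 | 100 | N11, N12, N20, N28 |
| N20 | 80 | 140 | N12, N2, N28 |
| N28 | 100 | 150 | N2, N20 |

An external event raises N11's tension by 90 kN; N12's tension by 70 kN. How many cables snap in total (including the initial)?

Round 1 — N11 at 130 > 100; N12 at 180 > 130. N11, N12 snap.
  N11 sheds 130 kN to N2: 130 each.
    N2: 20+130 = 150 > 100
  N12 sheds 180 kN to N2, N20: 90 each.
    N2: 150+90 = 240 > 100
    N20: 80+90 = 170 > 140
Round 2 — N2, N20 snap.
  N2 sheds 240 kN to N28: 240 each.
    N28: 100+240 = 340 > 150
  N20 sheds 170 kN to N28: 170 each.
    N28: 340+170 = 510 > 150
Round 3 — N28 snaps.
  N28 sheds 510 kN: no online neighbours, lost.
No further breaks.

5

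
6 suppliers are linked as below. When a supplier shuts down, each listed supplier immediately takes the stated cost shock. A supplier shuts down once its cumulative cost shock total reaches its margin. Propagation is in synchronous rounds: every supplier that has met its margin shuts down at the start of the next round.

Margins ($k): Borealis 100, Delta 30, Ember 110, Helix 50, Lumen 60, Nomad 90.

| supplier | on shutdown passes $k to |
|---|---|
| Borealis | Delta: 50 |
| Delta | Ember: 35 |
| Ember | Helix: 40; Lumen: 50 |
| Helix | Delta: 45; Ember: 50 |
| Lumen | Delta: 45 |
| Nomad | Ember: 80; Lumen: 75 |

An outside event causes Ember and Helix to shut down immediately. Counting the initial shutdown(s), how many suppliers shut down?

Round 1 — Ember, Helix shut down (initial).
  Delta: +45 → 45 ≥ 30
  Lumen: +50 → 50 < 60
Round 2 — Delta shuts down.
No further shutdowns.

3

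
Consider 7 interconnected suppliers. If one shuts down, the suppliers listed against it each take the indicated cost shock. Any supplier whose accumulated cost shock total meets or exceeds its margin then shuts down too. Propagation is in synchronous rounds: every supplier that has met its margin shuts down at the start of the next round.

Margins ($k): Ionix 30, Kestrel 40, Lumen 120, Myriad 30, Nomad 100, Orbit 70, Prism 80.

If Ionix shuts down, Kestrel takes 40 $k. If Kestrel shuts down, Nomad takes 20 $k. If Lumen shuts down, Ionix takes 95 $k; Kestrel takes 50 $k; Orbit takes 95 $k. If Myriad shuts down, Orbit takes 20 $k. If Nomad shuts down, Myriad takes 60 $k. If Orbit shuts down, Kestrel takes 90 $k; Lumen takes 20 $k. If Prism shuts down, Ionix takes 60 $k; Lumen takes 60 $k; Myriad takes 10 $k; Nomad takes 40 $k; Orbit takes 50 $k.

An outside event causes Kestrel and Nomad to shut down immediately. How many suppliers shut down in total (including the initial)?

3

Round 1 — Kestrel, Nomad shut down (initial).
  Myriad: +60 → 60 ≥ 30
Round 2 — Myriad shuts down.
  Orbit: +20 → 20 < 70
No further shutdowns.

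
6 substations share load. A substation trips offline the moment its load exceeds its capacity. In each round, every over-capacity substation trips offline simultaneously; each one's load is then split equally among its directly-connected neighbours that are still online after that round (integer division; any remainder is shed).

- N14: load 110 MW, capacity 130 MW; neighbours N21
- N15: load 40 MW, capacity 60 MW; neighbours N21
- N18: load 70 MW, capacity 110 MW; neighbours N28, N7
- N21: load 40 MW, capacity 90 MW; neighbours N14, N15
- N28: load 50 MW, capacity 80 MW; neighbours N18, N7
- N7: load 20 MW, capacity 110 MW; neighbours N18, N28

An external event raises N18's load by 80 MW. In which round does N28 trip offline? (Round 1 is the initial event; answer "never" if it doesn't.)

Round 1 — N18 at 150 > 110. N18 trips offline.
  N18 sheds 150 MW to N28, N7: 75 each.
    N28: 50+75 = 125 > 80
    N7: 20+75 = 95 ≤ 110
Round 2 — N28 trips offline.
  N28 sheds 125 MW to N7: 125 each.
    N7: 95+125 = 220 > 110
Round 3 — N7 trips offline.
  N7 sheds 220 MW: no online neighbours, lost.
No further trips.

2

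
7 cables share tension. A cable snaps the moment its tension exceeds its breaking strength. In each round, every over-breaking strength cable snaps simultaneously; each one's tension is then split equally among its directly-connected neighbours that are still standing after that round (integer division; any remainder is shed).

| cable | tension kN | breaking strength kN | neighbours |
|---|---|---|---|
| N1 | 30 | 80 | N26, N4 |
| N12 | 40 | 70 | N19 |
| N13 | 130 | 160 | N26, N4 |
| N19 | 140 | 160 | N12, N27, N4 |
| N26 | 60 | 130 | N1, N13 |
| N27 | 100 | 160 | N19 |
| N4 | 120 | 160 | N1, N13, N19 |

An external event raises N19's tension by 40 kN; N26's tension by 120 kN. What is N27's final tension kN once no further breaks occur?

160

Round 1 — N19 at 180 > 160; N26 at 180 > 130. N19, N26 snap.
  N19 sheds 180 kN to N12, N27, N4: 60 each.
    N12: 40+60 = 100 > 70
    N27: 100+60 = 160 ≤ 160
    N4: 120+60 = 180 > 160
  N26 sheds 180 kN to N1, N13: 90 each.
    N1: 30+90 = 120 > 80
    N13: 130+90 = 220 > 160
Round 2 — N1, N12, N13, N4 snap.
  N1 sheds 120 kN: no online neighbours, lost.
  N12 sheds 100 kN: no online neighbours, lost.
  N13 sheds 220 kN: no online neighbours, lost.
  N4 sheds 180 kN: no online neighbours, lost.
No further breaks.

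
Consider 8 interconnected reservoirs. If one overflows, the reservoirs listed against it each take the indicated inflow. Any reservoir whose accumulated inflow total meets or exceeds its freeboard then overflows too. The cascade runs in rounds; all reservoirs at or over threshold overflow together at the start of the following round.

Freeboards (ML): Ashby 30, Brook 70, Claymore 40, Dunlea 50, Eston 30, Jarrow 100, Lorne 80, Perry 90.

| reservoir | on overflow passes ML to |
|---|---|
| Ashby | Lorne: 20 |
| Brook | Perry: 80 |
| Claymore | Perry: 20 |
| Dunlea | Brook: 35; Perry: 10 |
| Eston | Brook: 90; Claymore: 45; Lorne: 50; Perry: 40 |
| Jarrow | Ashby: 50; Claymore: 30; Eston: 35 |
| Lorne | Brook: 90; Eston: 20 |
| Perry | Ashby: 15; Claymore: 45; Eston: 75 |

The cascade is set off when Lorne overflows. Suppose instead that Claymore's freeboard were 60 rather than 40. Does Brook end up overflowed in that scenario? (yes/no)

With Claymore's freeboard at 60:
Round 1 — Lorne overflows (initial).
  Brook: +90 → 90 ≥ 70
  Eston: +20 → 20 < 30
Round 2 — Brook overflows.
  Perry: +80 → 80 < 90
No further overflows.

yes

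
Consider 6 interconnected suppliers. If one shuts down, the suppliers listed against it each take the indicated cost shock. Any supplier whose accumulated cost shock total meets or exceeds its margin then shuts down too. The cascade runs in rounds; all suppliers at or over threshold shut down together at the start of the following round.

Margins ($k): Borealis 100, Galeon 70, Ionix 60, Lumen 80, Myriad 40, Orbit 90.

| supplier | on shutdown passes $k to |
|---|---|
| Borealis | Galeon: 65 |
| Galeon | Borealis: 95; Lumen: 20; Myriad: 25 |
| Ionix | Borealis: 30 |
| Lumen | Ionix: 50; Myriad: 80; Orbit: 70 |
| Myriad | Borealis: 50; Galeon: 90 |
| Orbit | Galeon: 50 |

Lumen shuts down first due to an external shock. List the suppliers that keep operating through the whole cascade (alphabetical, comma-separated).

Round 1 — Lumen shuts down (initial).
  Ionix: +50 → 50 < 60
  Myriad: +80 → 80 ≥ 40
  Orbit: +70 → 70 < 90
Round 2 — Myriad shuts down.
  Borealis: +50 → 50 < 100
  Galeon: +90 → 90 ≥ 70
Round 3 — Galeon shuts down.
  Borealis: +95 → 145 ≥ 100
Round 4 — Borealis shuts down.
No further shutdowns.

Ionix, Orbit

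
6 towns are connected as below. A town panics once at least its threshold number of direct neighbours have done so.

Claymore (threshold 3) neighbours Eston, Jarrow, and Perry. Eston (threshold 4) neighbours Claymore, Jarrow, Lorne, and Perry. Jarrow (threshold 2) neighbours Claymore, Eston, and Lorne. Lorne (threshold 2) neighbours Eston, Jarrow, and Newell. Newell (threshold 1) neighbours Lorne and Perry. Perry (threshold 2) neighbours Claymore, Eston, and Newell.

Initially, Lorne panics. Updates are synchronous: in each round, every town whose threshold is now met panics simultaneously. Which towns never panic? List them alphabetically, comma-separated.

Round 1 — Lorne panics (initial).
Round 2 — checking thresholds:
  Eston: 1 of 4 neighbours < 4, holds.
  Jarrow: 1 of 3 neighbours < 2, holds.
  Newell: 1 of 2 neighbours ≥ 1, panics.
Round 3 — no new panics; cascade stops.

Claymore, Eston, Jarrow, Perry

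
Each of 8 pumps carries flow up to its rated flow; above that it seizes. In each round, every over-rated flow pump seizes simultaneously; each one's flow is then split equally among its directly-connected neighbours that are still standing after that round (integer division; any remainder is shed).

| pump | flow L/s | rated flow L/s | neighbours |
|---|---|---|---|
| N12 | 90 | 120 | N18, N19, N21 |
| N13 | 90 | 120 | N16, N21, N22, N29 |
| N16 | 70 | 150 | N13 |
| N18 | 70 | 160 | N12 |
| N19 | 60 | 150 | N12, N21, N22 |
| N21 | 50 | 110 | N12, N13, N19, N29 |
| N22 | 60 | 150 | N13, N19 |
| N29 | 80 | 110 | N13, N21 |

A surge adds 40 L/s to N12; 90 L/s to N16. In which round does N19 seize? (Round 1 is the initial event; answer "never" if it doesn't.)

Round 1 — N12 at 130 > 120; N16 at 160 > 150. N12, N16 seize.
  N12 sheds 130 L/s to N18, N19, N21: 43 each (1 lost).
    N18: 70+43 = 113 ≤ 160
    N19: 60+43 = 103 ≤ 150
    N21: 50+43 = 93 ≤ 110
  N16 sheds 160 L/s to N13: 160 each.
    N13: 90+160 = 250 > 120
Round 2 — N13 seizes.
  N13 sheds 250 L/s to N21, N22, N29: 83 each (1 lost).
    N21: 93+83 = 176 > 110
    N22: 60+83 = 143 ≤ 150
    N29: 80+83 = 163 > 110
Round 3 — N21, N29 seize.
  N21 sheds 176 L/s to N19: 176 each.
    N19: 103+176 = 279 > 150
  N29 sheds 163 L/s: no online neighbours, lost.
Round 4 — N19 seizes.
  N19 sheds 279 L/s to N22: 279 each.
    N22: 143+279 = 422 > 150
Round 5 — N22 seizes.
  N22 sheds 422 L/s: no online neighbours, lost.
No further seizures.

4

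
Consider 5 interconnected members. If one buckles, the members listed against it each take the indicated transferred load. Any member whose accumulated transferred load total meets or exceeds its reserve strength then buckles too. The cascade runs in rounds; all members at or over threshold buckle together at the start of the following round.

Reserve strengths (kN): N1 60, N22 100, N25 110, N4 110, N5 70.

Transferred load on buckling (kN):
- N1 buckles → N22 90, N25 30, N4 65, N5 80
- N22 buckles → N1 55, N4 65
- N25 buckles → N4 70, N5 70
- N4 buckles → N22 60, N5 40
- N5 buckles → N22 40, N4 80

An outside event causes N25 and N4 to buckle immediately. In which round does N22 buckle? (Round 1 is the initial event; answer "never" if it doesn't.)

3

Round 1 — N25, N4 buckle (initial).
  N22: +60 → 60 < 100
  N5: +70+40 → 110 ≥ 70
Round 2 — N5 buckles.
  N22: +40 → 100 ≥ 100
Round 3 — N22 buckles.
  N1: +55 → 55 < 60
No further bucklings.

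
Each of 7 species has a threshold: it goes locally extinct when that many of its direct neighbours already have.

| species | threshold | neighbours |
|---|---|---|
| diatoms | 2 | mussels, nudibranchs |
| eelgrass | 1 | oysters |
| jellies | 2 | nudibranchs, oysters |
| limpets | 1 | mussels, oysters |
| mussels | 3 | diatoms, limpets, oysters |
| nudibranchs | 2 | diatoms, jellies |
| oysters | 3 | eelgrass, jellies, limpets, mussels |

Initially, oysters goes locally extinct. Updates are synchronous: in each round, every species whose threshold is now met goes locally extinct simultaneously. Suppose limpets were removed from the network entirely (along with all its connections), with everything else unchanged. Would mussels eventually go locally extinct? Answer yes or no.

no

With limpets removed:
Round 1 — oysters goes locally extinct (initial).
Round 2 — checking thresholds:
  eelgrass: 1 of 1 neighbours ≥ 1, goes locally extinct.
  jellies: 1 of 2 neighbours < 2, not yet.
  mussels: 1 of 2 neighbours < 3, not yet.
Round 3 — no new extinctions; cascade stops.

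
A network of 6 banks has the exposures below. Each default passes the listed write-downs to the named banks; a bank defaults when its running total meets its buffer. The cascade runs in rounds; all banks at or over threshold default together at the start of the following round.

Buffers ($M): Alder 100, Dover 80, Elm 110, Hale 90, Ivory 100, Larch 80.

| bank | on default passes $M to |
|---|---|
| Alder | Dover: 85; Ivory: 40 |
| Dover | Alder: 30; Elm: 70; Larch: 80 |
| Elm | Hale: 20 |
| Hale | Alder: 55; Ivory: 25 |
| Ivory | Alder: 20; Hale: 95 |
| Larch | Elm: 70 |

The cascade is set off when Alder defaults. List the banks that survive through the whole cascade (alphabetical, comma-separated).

Hale, Ivory

Round 1 — Alder defaults (initial).
  Dover: +85 → 85 ≥ 80
  Ivory: +40 → 40 < 100
Round 2 — Dover defaults.
  Elm: +70 → 70 < 110
  Larch: +80 → 80 ≥ 80
Round 3 — Larch defaults.
  Elm: +70 → 140 ≥ 110
Round 4 — Elm defaults.
  Hale: +20 → 20 < 90
No further defaults.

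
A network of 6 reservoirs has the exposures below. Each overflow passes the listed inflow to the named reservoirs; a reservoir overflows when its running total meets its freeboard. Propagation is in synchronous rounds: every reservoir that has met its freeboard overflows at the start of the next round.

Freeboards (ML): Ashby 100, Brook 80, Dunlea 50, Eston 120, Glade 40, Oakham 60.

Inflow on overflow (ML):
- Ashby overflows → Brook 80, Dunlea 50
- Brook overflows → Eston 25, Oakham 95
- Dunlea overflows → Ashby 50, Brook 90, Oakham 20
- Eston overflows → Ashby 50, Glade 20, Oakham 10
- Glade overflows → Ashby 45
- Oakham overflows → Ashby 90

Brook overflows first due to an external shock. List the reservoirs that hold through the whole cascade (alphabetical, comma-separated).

Round 1 — Brook overflows (initial).
  Eston: +25 → 25 < 120
  Oakham: +95 → 95 ≥ 60
Round 2 — Oakham overflows.
  Ashby: +90 → 90 < 100
No further overflows.

Ashby, Dunlea, Eston, Glade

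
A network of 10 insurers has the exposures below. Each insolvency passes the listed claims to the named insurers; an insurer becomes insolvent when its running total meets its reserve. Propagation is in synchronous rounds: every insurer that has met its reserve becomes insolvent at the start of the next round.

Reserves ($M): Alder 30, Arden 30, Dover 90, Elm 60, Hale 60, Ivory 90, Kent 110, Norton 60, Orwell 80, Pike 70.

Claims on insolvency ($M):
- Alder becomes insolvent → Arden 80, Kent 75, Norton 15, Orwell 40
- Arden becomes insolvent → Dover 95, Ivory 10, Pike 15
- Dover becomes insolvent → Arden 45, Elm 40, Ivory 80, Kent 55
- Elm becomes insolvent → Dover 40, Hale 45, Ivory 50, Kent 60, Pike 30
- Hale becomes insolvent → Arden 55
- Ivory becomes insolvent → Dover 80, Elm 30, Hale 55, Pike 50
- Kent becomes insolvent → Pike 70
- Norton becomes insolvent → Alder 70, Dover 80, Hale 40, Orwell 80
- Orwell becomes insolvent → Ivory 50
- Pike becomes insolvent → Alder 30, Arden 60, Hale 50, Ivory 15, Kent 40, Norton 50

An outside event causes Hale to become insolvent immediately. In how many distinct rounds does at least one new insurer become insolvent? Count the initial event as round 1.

Round 1 — Hale becomes insolvent (initial).
  Arden: +55 → 55 ≥ 30
Round 2 — Arden becomes insolvent.
  Dover: +95 → 95 ≥ 90
  Ivory: +10 → 10 < 90
  Pike: +15 → 15 < 70
Round 3 — Dover becomes insolvent.
  Elm: +40 → 40 < 60
  Ivory: +80 → 90 ≥ 90
  Kent: +55 → 55 < 110
Round 4 — Ivory becomes insolvent.
  Elm: +30 → 70 ≥ 60
  Pike: +50 → 65 < 70
Round 5 — Elm becomes insolvent.
  Kent: +60 → 115 ≥ 110
  Pike: +30 → 95 ≥ 70
Round 6 — Kent, Pike become insolvent.
  Alder: +30 → 30 ≥ 30
  Norton: +50 → 50 < 60
Round 7 — Alder becomes insolvent.
  Norton: +15 → 65 ≥ 60
  Orwell: +40 → 40 < 80
Round 8 — Norton becomes insolvent.
  Orwell: +80 → 120 ≥ 80
Round 9 — Orwell becomes insolvent.
No further insolvencies.

9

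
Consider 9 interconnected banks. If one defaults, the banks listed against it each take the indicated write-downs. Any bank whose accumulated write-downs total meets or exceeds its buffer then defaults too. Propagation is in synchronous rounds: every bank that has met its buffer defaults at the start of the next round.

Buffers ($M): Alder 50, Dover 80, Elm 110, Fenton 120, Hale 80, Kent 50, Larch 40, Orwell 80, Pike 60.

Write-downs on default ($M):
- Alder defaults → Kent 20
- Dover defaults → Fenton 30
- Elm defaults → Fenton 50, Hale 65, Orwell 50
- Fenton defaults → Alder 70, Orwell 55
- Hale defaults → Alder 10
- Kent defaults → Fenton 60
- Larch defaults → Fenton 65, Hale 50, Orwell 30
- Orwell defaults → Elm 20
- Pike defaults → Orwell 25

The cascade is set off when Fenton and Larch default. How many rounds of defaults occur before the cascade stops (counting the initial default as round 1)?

Round 1 — Fenton, Larch default (initial).
  Alder: +70 → 70 ≥ 50
  Hale: +50 → 50 < 80
  Orwell: +55+30 → 85 ≥ 80
Round 2 — Alder, Orwell default.
  Elm: +20 → 20 < 110
  Kent: +20 → 20 < 50
No further defaults.

2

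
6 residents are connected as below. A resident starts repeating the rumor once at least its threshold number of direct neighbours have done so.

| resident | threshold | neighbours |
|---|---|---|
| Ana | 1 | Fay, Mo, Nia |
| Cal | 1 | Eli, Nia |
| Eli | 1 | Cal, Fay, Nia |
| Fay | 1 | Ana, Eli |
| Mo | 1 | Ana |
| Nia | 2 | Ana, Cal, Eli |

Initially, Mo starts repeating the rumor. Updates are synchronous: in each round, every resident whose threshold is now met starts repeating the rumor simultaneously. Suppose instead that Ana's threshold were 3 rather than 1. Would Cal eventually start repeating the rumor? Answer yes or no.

no

With Ana's threshold at 3:
Round 1 — Mo starts repeating the rumor (initial).
Round 2 — no new spreads; cascade stops.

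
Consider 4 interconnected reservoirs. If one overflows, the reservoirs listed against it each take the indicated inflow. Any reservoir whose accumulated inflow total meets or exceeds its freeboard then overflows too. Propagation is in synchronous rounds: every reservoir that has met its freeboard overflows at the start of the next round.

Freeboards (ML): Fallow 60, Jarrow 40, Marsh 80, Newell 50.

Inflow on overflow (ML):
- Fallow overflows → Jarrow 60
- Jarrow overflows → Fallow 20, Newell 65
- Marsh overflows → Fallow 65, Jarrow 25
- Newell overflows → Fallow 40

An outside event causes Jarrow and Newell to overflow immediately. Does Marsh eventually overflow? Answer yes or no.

Round 1 — Jarrow, Newell overflow (initial).
  Fallow: +20+40 → 60 ≥ 60
Round 2 — Fallow overflows.
No further overflows.

no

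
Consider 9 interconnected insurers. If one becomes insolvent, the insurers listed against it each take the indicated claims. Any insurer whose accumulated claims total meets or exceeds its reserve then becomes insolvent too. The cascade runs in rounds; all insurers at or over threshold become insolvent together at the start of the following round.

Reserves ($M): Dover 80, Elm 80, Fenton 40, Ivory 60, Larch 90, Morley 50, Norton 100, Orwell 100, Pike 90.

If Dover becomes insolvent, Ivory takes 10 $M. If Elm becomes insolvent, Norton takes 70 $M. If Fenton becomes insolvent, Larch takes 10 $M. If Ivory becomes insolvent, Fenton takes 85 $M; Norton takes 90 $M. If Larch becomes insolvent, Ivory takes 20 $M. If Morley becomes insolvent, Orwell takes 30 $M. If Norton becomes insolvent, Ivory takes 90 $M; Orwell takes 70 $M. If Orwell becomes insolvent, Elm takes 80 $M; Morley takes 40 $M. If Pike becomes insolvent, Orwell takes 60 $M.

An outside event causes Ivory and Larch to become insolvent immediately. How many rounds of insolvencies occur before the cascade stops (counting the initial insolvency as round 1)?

Round 1 — Ivory, Larch become insolvent (initial).
  Fenton: +85 → 85 ≥ 40
  Norton: +90 → 90 < 100
Round 2 — Fenton becomes insolvent.
No further insolvencies.

2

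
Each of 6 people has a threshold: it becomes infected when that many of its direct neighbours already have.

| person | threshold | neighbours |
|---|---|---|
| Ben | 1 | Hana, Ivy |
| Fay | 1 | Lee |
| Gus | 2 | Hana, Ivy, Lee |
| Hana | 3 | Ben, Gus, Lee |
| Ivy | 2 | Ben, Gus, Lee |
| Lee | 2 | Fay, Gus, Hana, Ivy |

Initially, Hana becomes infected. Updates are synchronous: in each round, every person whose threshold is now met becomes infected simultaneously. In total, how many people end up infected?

Round 1 — Hana becomes infected (initial).
Round 2 — checking thresholds:
  Ben: 1 of 2 neighbours ≥ 1, becomes infected.
  Gus: 1 of 3 neighbours < 2, not yet.
  Lee: 1 of 4 neighbours < 2, not yet.
Round 3 — no new infections; cascade stops.

2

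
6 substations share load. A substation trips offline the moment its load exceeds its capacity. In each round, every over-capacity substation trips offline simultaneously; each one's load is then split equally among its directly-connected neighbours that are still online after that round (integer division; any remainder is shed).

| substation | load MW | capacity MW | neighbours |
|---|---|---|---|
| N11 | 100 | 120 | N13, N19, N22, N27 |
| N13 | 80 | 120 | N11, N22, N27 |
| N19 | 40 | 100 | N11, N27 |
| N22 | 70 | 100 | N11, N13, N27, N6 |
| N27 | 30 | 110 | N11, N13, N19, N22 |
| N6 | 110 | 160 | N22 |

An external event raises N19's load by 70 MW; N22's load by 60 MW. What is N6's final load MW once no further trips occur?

Round 1 — N19 at 110 > 100; N22 at 130 > 100. N19, N22 trip offline.
  N19 sheds 110 MW to N11, N27: 55 each.
    N11: 100+55 = 155 > 120
    N27: 30+55 = 85 ≤ 110
  N22 sheds 130 MW to N11, N13, N27, N6: 32 each (2 lost).
    N11: 155+32 = 187 > 120
    N13: 80+32 = 112 ≤ 120
    N27: 85+32 = 117 > 110
    N6: 110+32 = 142 ≤ 160
Round 2 — N11, N27 trip offline.
  N11 sheds 187 MW to N13: 187 each.
    N13: 112+187 = 299 > 120
  N27 sheds 117 MW to N13: 117 each.
    N13: 299+117 = 416 > 120
Round 3 — N13 trips offline.
  N13 sheds 416 MW: no online neighbours, lost.
No further trips.

142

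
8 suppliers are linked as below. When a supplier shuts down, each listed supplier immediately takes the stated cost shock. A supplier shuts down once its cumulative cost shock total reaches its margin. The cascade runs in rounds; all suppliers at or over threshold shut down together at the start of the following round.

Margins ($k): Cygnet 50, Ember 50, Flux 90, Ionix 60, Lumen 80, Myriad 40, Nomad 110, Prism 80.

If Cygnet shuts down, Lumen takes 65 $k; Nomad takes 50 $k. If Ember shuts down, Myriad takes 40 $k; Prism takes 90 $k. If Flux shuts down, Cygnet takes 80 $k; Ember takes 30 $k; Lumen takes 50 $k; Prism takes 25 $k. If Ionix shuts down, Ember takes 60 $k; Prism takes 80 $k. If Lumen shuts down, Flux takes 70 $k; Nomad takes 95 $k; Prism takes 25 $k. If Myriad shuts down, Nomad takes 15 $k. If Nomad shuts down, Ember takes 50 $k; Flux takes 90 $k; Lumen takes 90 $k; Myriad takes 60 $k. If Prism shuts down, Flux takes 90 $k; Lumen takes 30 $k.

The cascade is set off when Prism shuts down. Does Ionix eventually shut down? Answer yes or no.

no

Round 1 — Prism shuts down (initial).
  Flux: +90 → 90 ≥ 90
  Lumen: +30 → 30 < 80
Round 2 — Flux shuts down.
  Cygnet: +80 → 80 ≥ 50
  Ember: +30 → 30 < 50
  Lumen: +50 → 80 ≥ 80
Round 3 — Cygnet, Lumen shut down.
  Nomad: +50+95 → 145 ≥ 110
Round 4 — Nomad shuts down.
  Ember: +50 → 80 ≥ 50
  Myriad: +60 → 60 ≥ 40
Round 5 — Ember, Myriad shut down.
No further shutdowns.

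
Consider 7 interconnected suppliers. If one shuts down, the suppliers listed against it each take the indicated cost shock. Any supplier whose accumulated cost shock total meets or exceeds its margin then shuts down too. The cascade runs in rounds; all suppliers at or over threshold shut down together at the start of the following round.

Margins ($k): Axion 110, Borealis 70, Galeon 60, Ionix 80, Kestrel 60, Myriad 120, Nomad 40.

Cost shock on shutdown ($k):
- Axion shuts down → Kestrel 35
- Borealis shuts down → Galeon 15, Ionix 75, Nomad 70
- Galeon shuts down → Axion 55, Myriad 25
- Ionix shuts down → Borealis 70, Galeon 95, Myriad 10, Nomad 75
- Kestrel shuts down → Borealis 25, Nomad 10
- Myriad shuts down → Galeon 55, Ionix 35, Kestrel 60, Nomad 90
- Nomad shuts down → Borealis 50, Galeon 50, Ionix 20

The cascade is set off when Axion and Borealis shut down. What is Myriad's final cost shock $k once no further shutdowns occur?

Round 1 — Axion, Borealis shut down (initial).
  Galeon: +15 → 15 < 60
  Ionix: +75 → 75 < 80
  Kestrel: +35 → 35 < 60
  Nomad: +70 → 70 ≥ 40
Round 2 — Nomad shuts down.
  Galeon: +50 → 65 ≥ 60
  Ionix: +20 → 95 ≥ 80
Round 3 — Galeon, Ionix shut down.
  Myriad: +25+10 → 35 < 120
No further shutdowns.

35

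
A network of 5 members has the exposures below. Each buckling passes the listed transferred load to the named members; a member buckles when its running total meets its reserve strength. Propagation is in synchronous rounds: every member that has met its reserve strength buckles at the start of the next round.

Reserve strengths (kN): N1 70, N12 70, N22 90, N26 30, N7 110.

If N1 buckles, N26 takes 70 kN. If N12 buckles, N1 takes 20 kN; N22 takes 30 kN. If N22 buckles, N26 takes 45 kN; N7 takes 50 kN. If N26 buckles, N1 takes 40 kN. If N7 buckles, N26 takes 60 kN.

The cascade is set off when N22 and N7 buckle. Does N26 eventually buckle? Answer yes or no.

yes

Round 1 — N22, N7 buckle (initial).
  N26: +45+60 → 105 ≥ 30
Round 2 — N26 buckles.
  N1: +40 → 40 < 70
No further bucklings.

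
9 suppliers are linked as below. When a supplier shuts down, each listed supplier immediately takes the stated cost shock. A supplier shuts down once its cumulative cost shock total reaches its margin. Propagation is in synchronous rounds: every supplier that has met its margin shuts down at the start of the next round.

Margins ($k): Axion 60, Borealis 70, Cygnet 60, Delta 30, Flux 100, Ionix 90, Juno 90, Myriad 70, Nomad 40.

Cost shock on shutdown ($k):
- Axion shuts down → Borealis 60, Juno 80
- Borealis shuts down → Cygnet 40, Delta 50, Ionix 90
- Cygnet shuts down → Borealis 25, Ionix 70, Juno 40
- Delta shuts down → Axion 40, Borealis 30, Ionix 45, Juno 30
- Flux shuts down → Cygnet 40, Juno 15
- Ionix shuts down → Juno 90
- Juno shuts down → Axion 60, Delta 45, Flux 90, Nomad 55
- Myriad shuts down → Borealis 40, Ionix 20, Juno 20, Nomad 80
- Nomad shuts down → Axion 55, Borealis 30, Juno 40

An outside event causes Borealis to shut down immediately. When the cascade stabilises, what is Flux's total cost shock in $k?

Round 1 — Borealis shuts down (initial).
  Cygnet: +40 → 40 < 60
  Delta: +50 → 50 ≥ 30
  Ionix: +90 → 90 ≥ 90
Round 2 — Delta, Ionix shut down.
  Axion: +40 → 40 < 60
  Juno: +30+90 → 120 ≥ 90
Round 3 — Juno shuts down.
  Axion: +60 → 100 ≥ 60
  Flux: +90 → 90 < 100
  Nomad: +55 → 55 ≥ 40
Round 4 — Axion, Nomad shut down.
No further shutdowns.

90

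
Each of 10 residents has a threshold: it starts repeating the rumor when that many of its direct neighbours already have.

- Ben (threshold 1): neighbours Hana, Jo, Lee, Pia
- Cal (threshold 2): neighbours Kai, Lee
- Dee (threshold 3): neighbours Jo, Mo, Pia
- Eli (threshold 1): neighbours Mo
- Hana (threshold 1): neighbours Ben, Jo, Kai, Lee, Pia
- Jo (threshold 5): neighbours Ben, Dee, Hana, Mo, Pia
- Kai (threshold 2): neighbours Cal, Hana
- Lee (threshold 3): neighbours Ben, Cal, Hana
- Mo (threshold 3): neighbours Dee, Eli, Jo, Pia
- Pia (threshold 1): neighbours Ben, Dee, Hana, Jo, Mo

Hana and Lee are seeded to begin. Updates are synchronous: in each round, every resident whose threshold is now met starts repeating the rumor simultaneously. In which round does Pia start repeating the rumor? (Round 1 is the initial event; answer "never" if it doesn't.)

Round 1 — Hana, Lee start repeating the rumor (initial).
Round 2 — checking thresholds:
  Ben: 2 of 4 neighbours ≥ 1, starts repeating the rumor.
  Cal: 1 of 2 neighbours < 2, holds.
  Jo: 1 of 5 neighbours < 5, holds.
  Kai: 1 of 2 neighbours < 2, holds.
  Pia: 1 of 5 neighbours ≥ 1, starts repeating the rumor.
Round 3 — no new spreads; cascade stops.

2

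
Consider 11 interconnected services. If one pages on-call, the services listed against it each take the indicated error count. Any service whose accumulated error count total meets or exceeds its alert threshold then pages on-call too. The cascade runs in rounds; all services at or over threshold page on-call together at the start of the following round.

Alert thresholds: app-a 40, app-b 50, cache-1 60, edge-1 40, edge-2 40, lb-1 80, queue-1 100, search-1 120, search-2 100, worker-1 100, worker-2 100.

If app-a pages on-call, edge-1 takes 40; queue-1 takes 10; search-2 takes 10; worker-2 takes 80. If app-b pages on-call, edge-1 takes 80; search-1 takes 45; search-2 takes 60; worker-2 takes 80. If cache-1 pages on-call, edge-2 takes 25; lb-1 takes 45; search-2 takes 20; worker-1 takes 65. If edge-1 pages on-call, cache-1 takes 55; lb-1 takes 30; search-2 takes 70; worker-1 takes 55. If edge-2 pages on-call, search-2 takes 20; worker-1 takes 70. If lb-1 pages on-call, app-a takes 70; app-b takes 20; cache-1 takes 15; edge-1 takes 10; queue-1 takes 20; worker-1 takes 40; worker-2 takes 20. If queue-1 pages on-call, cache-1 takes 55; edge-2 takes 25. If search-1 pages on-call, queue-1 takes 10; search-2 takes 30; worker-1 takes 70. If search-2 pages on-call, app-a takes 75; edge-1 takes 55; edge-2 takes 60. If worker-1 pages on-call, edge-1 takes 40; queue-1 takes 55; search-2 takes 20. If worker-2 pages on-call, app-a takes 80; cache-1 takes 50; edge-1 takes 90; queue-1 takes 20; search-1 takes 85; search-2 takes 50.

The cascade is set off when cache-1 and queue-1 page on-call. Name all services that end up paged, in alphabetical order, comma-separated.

app-a, cache-1, edge-1, edge-2, queue-1, search-2, worker-1

Round 1 — cache-1, queue-1 page on-call (initial).
  edge-2: +25+25 → 50 ≥ 40
  lb-1: +45 → 45 < 80
  search-2: +20 → 20 < 100
  worker-1: +65 → 65 < 100
Round 2 — edge-2 pages on-call.
  search-2: +20 → 40 < 100
  worker-1: +70 → 135 ≥ 100
Round 3 — worker-1 pages on-call.
  edge-1: +40 → 40 ≥ 40
  search-2: +20 → 60 < 100
Round 4 — edge-1 pages on-call.
  lb-1: +30 → 75 < 80
  search-2: +70 → 130 ≥ 100
Round 5 — search-2 pages on-call.
  app-a: +75 → 75 ≥ 40
Round 6 — app-a pages on-call.
  worker-2: +80 → 80 < 100
No further pages.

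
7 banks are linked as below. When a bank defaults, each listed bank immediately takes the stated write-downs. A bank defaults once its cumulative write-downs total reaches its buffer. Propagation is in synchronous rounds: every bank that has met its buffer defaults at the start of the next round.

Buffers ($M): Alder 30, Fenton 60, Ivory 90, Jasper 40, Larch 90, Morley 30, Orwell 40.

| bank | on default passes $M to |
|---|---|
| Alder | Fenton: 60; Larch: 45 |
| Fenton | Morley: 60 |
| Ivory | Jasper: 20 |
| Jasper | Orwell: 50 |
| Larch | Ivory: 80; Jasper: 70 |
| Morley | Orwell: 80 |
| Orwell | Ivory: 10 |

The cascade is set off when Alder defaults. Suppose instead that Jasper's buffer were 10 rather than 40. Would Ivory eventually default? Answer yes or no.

no

With Jasper's buffer at 10:
Round 1 — Alder defaults (initial).
  Fenton: +60 → 60 ≥ 60
  Larch: +45 → 45 < 90
Round 2 — Fenton defaults.
  Morley: +60 → 60 ≥ 30
Round 3 — Morley defaults.
  Orwell: +80 → 80 ≥ 40
Round 4 — Orwell defaults.
  Ivory: +10 → 10 < 90
No further defaults.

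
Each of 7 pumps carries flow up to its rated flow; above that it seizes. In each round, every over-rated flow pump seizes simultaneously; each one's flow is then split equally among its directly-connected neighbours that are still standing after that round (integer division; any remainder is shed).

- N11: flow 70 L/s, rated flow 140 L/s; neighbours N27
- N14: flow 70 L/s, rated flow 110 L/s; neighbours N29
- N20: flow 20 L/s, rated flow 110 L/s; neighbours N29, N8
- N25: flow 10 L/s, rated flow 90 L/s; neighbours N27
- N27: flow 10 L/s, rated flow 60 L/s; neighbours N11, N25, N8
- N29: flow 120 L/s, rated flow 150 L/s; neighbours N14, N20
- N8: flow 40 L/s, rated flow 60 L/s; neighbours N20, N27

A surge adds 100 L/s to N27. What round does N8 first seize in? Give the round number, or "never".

Round 1 — N27 at 110 > 60. N27 seizes.
  N27 sheds 110 L/s to N11, N25, N8: 36 each (2 lost).
    N11: 70+36 = 106 ≤ 140
    N25: 10+36 = 46 ≤ 90
    N8: 40+36 = 76 > 60
Round 2 — N8 seizes.
  N8 sheds 76 L/s to N20: 76 each.
    N20: 20+76 = 96 ≤ 110
No further seizures.

2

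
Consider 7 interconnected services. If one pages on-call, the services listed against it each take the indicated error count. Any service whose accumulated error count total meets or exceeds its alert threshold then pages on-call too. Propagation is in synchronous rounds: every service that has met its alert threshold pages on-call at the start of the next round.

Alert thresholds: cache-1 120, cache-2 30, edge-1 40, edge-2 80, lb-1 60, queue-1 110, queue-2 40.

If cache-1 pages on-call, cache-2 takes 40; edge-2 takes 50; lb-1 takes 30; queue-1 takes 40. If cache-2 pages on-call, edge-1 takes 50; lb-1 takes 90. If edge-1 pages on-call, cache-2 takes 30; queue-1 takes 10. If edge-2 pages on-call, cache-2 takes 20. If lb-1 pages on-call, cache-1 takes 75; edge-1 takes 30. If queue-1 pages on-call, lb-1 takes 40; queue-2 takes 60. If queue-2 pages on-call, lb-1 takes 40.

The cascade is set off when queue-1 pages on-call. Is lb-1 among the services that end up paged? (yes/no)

Round 1 — queue-1 pages on-call (initial).
  lb-1: +40 → 40 < 60
  queue-2: +60 → 60 ≥ 40
Round 2 — queue-2 pages on-call.
  lb-1: +40 → 80 ≥ 60
Round 3 — lb-1 pages on-call.
  cache-1: +75 → 75 < 120
  edge-1: +30 → 30 < 40
No further pages.

yes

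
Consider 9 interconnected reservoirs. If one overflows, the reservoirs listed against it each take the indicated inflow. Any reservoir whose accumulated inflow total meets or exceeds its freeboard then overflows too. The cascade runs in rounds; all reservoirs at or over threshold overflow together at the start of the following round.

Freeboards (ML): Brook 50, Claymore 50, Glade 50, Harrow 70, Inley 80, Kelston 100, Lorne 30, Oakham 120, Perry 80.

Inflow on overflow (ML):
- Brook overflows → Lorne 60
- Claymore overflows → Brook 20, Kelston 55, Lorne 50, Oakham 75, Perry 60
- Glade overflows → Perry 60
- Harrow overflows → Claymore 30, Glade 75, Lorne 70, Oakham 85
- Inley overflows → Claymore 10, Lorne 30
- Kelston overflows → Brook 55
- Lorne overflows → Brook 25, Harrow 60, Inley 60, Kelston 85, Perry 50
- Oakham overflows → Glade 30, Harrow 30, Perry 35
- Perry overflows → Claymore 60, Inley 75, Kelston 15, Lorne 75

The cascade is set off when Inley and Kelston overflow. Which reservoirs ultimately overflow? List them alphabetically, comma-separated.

Round 1 — Inley, Kelston overflow (initial).
  Brook: +55 → 55 ≥ 50
  Claymore: +10 → 10 < 50
  Lorne: +30 → 30 ≥ 30
Round 2 — Brook, Lorne overflow.
  Harrow: +60 → 60 < 70
  Perry: +50 → 50 < 80
No further overflows.

Brook, Inley, Kelston, Lorne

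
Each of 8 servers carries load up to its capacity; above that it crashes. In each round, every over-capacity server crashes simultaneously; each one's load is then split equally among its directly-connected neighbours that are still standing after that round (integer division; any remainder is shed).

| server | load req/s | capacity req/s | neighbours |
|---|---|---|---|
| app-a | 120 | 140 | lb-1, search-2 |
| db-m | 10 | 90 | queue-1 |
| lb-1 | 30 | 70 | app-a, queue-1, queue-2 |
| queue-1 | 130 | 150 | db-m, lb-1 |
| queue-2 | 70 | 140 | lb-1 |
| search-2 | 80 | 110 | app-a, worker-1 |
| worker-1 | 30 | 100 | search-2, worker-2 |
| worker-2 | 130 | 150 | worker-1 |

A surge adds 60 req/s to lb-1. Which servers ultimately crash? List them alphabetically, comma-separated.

app-a, db-m, lb-1, queue-1, search-2, worker-1, worker-2

Round 1 — lb-1 at 90 > 70. lb-1 crashes.
  lb-1 sheds 90 req/s to app-a, queue-1, queue-2: 30 each.
    app-a: 120+30 = 150 > 140
    queue-1: 130+30 = 160 > 150
    queue-2: 70+30 = 100 ≤ 140
Round 2 — app-a, queue-1 crash.
  app-a sheds 150 req/s to search-2: 150 each.
    search-2: 80+150 = 230 > 110
  queue-1 sheds 160 req/s to db-m: 160 each.
    db-m: 10+160 = 170 > 90
Round 3 — db-m, search-2 crash.
  db-m sheds 170 req/s: no online neighbours, lost.
  search-2 sheds 230 req/s to worker-1: 230 each.
    worker-1: 30+230 = 260 > 100
Round 4 — worker-1 crashes.
  worker-1 sheds 260 req/s to worker-2: 260 each.
    worker-2: 130+260 = 390 > 150
Round 5 — worker-2 crashes.
  worker-2 sheds 390 req/s: no online neighbours, lost.
No further crashes.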